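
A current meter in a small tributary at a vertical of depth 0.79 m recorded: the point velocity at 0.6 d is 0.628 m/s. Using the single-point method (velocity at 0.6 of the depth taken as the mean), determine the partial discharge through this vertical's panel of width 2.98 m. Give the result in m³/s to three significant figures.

1.48 m³/s

v̄ = v₀.₆ = 0.628 m/s
q = v̄ × d × w = 0.6280 × 0.79 × 2.98 = 1.478 m³/s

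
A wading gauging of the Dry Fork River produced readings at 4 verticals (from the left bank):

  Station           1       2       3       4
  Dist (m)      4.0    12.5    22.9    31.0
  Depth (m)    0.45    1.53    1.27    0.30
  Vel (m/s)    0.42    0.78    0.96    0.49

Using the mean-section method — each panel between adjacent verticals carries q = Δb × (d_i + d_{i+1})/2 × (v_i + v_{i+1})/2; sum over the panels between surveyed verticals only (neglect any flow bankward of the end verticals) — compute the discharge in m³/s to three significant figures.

Panel 1-2: Δb = 8.5 m, d̄ = (0.45+1.53)/2 = 0.99, v̄ = (0.42+0.78)/2 = 0.6 → q = 8.5×0.99×0.6 = 5.049 m³/s
Panel 2-3: Δb = 10.4 m, d̄ = (1.53+1.27)/2 = 1.4, v̄ = (0.78+0.96)/2 = 0.87 → q = 10.4×1.4×0.87 = 12.67 m³/s
Panel 3-4: Δb = 8.1 m, d̄ = (1.27+0.30)/2 = 0.785, v̄ = (0.96+0.49)/2 = 0.725 → q = 8.1×0.785×0.725 = 4.610 m³/s
Q = Σ q = 22.33 m³/s

22.3 m³/s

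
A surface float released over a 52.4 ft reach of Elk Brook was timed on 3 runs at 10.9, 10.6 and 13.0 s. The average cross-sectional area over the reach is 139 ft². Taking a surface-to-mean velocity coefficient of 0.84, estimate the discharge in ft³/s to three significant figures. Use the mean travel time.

t̄ = (10.9 + 10.6 + 13.0) / 3 = 11.5 s
v_surface = L / t̄ = 52.4 / 11.5 = 4.557 ft/s
v_mean = 0.84 × 4.557 = 3.827 ft/s
Q = A × v_mean = 139 × 3.827 = 532.0 ft³/s

532 ft³/s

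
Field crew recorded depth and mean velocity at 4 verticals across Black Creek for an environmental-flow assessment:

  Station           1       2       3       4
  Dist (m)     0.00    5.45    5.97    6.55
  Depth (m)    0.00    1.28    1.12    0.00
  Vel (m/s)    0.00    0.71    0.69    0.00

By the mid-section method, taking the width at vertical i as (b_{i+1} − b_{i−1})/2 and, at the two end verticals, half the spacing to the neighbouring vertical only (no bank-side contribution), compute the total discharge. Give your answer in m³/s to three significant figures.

3.14 m³/s

w_2 = (5.97 − 0.00)/2 = 2.985 m; q_2 = 0.71 × 1.28 × 2.985 = 2.713 m³/s
w_3 = (6.55 − 5.45)/2 = 0.55 m; q_3 = 0.69 × 1.12 × 0.55 = 0.4250 m³/s
Stations 1, 4 contribute zero (depth or velocity is 0).
Q = Σ qᵢ = 3.138 m³/s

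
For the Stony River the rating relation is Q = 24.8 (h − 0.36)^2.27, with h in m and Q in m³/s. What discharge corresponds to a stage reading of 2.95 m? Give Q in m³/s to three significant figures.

Q = 24.8 × (2.95 − 0.36)^2.27 = 24.8 × 2.59^2.27 = 215.1 m³/s

215 m³/s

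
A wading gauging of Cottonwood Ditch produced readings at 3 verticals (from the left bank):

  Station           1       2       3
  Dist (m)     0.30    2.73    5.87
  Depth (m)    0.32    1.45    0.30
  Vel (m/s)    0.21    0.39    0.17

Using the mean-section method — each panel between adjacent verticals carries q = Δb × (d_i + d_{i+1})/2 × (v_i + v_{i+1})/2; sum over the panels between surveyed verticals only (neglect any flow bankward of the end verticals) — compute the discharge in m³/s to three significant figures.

Panel 1-2: Δb = 2.43 m, d̄ = (0.32+1.45)/2 = 0.885, v̄ = (0.21+0.39)/2 = 0.3 → q = 2.43×0.885×0.3 = 0.6452 m³/s
Panel 2-3: Δb = 3.14 m, d̄ = (1.45+0.30)/2 = 0.875, v̄ = (0.39+0.17)/2 = 0.28 → q = 3.14×0.875×0.28 = 0.7693 m³/s
Q = Σ q = 1.414 m³/s

1.41 m³/s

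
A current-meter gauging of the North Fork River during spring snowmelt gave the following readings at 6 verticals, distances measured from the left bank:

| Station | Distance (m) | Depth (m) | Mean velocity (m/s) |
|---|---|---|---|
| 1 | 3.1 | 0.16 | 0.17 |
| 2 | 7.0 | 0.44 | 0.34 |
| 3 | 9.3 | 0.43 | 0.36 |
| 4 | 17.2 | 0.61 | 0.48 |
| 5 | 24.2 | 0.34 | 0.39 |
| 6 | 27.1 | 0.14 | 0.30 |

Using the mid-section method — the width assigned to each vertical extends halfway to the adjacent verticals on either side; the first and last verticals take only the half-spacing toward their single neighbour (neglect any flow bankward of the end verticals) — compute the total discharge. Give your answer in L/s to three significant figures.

w_1 = (7.0 − 3.1)/2 = 1.95 m; q_1 = 0.17 × 0.16 × 1.95 = 0.05304 m³/s
w_2 = (9.3 − 3.1)/2 = 3.1 m; q_2 = 0.34 × 0.44 × 3.1 = 0.4638 m³/s
w_3 = (17.2 − 7.0)/2 = 5.1 m; q_3 = 0.36 × 0.43 × 5.1 = 0.7895 m³/s
w_4 = (24.2 − 9.3)/2 = 7.45 m; q_4 = 0.48 × 0.61 × 7.45 = 2.181 m³/s
w_5 = (27.1 − 17.2)/2 = 4.95 m; q_5 = 0.39 × 0.34 × 4.95 = 0.6564 m³/s
w_6 = (27.1 − 24.2)/2 = 1.45 m; q_6 = 0.30 × 0.14 × 1.45 = 0.06090 m³/s
Q = Σ qᵢ = 4.205 m³/s
= 4.205 × 1000 = 4205 L/s

4200 L/s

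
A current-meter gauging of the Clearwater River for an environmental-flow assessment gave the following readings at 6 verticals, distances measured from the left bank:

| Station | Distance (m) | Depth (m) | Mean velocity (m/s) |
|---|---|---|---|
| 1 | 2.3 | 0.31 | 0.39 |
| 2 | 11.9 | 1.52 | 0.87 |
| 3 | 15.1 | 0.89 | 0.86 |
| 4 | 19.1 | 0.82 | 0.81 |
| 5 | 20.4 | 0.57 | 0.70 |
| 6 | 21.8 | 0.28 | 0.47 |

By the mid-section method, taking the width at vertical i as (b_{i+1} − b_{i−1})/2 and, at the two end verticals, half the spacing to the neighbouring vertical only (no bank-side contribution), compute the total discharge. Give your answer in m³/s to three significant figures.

w_1 = (11.9 − 2.3)/2 = 4.8 m; q_1 = 0.39 × 0.31 × 4.8 = 0.5803 m³/s
w_2 = (15.1 − 2.3)/2 = 6.4 m; q_2 = 0.87 × 1.52 × 6.4 = 8.463 m³/s
w_3 = (19.1 − 11.9)/2 = 3.6 m; q_3 = 0.86 × 0.89 × 3.6 = 2.755 m³/s
w_4 = (20.4 − 15.1)/2 = 2.65 m; q_4 = 0.81 × 0.82 × 2.65 = 1.760 m³/s
w_5 = (21.8 − 19.1)/2 = 1.35 m; q_5 = 0.70 × 0.57 × 1.35 = 0.5387 m³/s
w_6 = (21.8 − 20.4)/2 = 0.7 m; q_6 = 0.47 × 0.28 × 0.7 = 0.09212 m³/s
Q = Σ qᵢ = 14.19 m³/s

14.2 m³/s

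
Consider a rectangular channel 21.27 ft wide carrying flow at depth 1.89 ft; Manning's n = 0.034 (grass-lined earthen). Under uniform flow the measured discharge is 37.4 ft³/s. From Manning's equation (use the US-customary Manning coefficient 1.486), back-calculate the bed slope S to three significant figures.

A = b·y = 21.27 × 1.89 = 40.20 ft²
P = b + 2y = 21.27 + 2×1.89 = 25.05 ft
R = A/P = 40.20/25.05 = 1.605 ft
S = (Q·n / (1.486·A·R^(2/3)))² = (37.4×0.034 / (1.486×40.20×1.371))² = 0.0002412

0.000241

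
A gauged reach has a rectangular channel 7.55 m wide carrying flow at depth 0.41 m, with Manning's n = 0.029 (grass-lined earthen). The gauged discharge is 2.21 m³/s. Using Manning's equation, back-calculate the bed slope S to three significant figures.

A = b·y = 7.55 × 0.41 = 3.096 m²
P = b + 2y = 7.55 + 2×0.41 = 8.370 m
R = A/P = 3.096/8.370 = 0.3698 m
S = (Q·n / (1·A·R^(2/3)))² = (2.21×0.029 / (1×3.096×0.5152))² = 0.001615

0.00161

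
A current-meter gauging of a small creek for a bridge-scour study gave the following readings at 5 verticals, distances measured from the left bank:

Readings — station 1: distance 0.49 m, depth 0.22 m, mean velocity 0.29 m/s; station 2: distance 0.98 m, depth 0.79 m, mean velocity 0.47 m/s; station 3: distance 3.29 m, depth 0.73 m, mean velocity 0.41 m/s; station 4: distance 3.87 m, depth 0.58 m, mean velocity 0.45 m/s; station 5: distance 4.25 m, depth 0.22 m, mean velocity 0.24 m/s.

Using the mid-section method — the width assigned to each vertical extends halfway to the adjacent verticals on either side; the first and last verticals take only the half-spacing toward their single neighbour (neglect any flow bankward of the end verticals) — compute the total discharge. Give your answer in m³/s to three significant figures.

w_1 = (0.98 − 0.49)/2 = 0.245 m; q_1 = 0.29 × 0.22 × 0.245 = 0.01563 m³/s
w_2 = (3.29 − 0.49)/2 = 1.4 m; q_2 = 0.47 × 0.79 × 1.4 = 0.5198 m³/s
w_3 = (3.87 − 0.98)/2 = 1.445 m; q_3 = 0.41 × 0.73 × 1.445 = 0.4325 m³/s
w_4 = (4.25 − 3.29)/2 = 0.48 m; q_4 = 0.45 × 0.58 × 0.48 = 0.1253 m³/s
w_5 = (4.25 − 3.87)/2 = 0.19 m; q_5 = 0.24 × 0.22 × 0.19 = 0.01003 m³/s
Q = Σ qᵢ = 1.103 m³/s

1.10 m³/s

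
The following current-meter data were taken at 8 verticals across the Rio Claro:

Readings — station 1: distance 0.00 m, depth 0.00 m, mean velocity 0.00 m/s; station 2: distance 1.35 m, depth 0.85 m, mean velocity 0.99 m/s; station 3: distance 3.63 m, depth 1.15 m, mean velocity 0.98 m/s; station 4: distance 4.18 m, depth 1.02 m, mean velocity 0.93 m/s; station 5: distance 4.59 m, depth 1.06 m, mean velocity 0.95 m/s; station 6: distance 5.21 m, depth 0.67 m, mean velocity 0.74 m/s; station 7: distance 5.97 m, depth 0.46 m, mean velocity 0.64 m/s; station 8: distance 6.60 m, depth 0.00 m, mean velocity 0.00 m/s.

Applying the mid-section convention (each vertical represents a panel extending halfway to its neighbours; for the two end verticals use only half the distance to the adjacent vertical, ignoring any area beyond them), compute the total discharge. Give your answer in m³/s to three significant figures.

w_2 = (3.63 − 0.00)/2 = 1.815 m; q_2 = 0.99 × 0.85 × 1.815 = 1.527 m³/s
w_3 = (4.18 − 1.35)/2 = 1.415 m; q_3 = 0.98 × 1.15 × 1.415 = 1.595 m³/s
w_4 = (4.59 − 3.63)/2 = 0.48 m; q_4 = 0.93 × 1.02 × 0.48 = 0.4553 m³/s
w_5 = (5.21 − 4.18)/2 = 0.515 m; q_5 = 0.95 × 1.06 × 0.515 = 0.5186 m³/s
w_6 = (5.97 − 4.59)/2 = 0.69 m; q_6 = 0.74 × 0.67 × 0.69 = 0.3421 m³/s
w_7 = (6.60 − 5.21)/2 = 0.695 m; q_7 = 0.64 × 0.46 × 0.695 = 0.2046 m³/s
Stations 1, 8 contribute zero (depth or velocity is 0).
Q = Σ qᵢ = 4.643 m³/s

4.64 m³/s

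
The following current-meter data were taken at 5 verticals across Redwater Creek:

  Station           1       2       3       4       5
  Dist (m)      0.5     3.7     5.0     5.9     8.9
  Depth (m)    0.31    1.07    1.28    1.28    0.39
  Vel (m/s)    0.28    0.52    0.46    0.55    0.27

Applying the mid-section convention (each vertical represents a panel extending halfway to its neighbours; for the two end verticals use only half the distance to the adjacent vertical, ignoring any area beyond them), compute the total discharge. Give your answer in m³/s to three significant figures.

w_1 = (3.7 − 0.5)/2 = 1.6 m; q_1 = 0.28 × 0.31 × 1.6 = 0.1389 m³/s
w_2 = (5.0 − 0.5)/2 = 2.25 m; q_2 = 0.52 × 1.07 × 2.25 = 1.252 m³/s
w_3 = (5.9 − 3.7)/2 = 1.1 m; q_3 = 0.46 × 1.28 × 1.1 = 0.6477 m³/s
w_4 = (8.9 − 5.0)/2 = 1.95 m; q_4 = 0.55 × 1.28 × 1.95 = 1.373 m³/s
w_5 = (8.9 − 5.9)/2 = 1.5 m; q_5 = 0.27 × 0.39 × 1.5 = 0.1580 m³/s
Q = Σ qᵢ = 3.569 m³/s

3.57 m³/s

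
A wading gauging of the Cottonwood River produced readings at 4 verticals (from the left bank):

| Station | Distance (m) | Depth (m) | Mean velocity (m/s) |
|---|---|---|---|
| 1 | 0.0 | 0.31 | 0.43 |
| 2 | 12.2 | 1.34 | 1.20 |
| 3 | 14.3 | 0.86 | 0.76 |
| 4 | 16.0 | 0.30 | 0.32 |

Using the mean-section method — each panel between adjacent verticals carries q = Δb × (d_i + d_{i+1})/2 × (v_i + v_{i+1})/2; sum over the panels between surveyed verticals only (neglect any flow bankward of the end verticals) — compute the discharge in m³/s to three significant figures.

Panel 1-2: Δb = 12.2 m, d̄ = (0.31+1.34)/2 = 0.825, v̄ = (0.43+1.20)/2 = 0.815 → q = 12.2×0.825×0.815 = 8.203 m³/s
Panel 2-3: Δb = 2.1 m, d̄ = (1.34+0.86)/2 = 1.1, v̄ = (1.20+0.76)/2 = 0.98 → q = 2.1×1.1×0.98 = 2.264 m³/s
Panel 3-4: Δb = 1.7 m, d̄ = (0.86+0.30)/2 = 0.58, v̄ = (0.76+0.32)/2 = 0.54 → q = 1.7×0.58×0.54 = 0.5324 m³/s
Q = Σ q = 11.00 m³/s

11.0 m³/s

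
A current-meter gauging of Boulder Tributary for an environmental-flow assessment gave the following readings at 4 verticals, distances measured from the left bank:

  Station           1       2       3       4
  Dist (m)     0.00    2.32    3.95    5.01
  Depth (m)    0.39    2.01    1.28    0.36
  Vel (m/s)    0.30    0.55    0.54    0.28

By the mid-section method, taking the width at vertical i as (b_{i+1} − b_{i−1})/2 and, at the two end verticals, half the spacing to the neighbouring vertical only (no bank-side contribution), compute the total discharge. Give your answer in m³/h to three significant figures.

w_1 = (2.32 − 0.00)/2 = 1.16 m; q_1 = 0.30 × 0.39 × 1.16 = 0.1357 m³/s
w_2 = (3.95 − 0.00)/2 = 1.975 m; q_2 = 0.55 × 2.01 × 1.975 = 2.183 m³/s
w_3 = (5.01 − 2.32)/2 = 1.345 m; q_3 = 0.54 × 1.28 × 1.345 = 0.9297 m³/s
w_4 = (5.01 − 3.95)/2 = 0.53 m; q_4 = 0.28 × 0.36 × 0.53 = 0.05342 m³/s
Q = Σ qᵢ = 3.302 m³/s
= 3.302 × 3600 = 11890 m³/h

11900 m³/h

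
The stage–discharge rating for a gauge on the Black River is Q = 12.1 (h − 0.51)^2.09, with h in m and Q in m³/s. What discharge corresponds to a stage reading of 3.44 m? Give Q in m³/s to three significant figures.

114 m³/s

Q = 12.1 × (3.44 − 0.51)^2.09 = 12.1 × 2.93^2.09 = 114.4 m³/s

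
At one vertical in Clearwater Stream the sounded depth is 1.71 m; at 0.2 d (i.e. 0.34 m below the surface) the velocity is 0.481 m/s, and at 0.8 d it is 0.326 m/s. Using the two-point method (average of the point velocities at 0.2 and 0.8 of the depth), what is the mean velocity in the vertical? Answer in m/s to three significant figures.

0.404 m/s

v̄ = (0.481 + 0.326) / 2 = 0.4035 m/s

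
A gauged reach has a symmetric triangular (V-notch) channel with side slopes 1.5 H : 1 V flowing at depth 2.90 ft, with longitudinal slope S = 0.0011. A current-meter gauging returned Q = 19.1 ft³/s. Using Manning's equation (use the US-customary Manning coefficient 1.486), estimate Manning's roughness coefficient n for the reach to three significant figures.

0.0369

A = z·y² = 1.5×2.90² = 12.62 ft²
P = 2y√(1+z²) = 2×2.90×√(1+1.5²) = 10.46 ft
R = A/P = 12.62/10.46 = 1.206 ft
n = (1.486/Q)·A·R^(2/3)·S^(1/2) = (1.486/19.1) × 12.62 × 1.133 × 0.03317 = 0.03689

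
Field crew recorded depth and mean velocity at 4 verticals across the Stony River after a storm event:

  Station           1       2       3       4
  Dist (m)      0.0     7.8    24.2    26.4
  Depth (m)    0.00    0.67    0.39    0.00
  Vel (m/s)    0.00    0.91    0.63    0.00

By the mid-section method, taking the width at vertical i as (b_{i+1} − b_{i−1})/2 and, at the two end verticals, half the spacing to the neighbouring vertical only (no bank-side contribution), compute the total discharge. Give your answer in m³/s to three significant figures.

w_2 = (24.2 − 0.0)/2 = 12.1 m; q_2 = 0.91 × 0.67 × 12.1 = 7.377 m³/s
w_3 = (26.4 − 7.8)/2 = 9.3 m; q_3 = 0.63 × 0.39 × 9.3 = 2.285 m³/s
Stations 1, 4 contribute zero (depth or velocity is 0).
Q = Σ qᵢ = 9.662 m³/s

9.66 m³/s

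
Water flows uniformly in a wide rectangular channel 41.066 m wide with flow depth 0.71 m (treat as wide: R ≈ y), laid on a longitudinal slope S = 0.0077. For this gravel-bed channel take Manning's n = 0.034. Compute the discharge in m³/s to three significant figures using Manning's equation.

A = b·y = 41.066 × 0.71 = 29.16 m²
Wide channel: R ≈ y = 0.71 m
Q = (1/n)·A·R^(2/3)·S^(1/2) = (1/0.034) × 29.16 × 0.7100^(2/3) × 0.0077^(1/2) = 59.89 m³/s

59.9 m³/s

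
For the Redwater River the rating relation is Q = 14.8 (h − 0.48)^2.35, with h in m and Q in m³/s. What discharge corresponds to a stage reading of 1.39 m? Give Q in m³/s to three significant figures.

Q = 14.8 × (1.39 − 0.48)^2.35 = 14.8 × 0.91^2.35 = 11.86 m³/s

11.9 m³/s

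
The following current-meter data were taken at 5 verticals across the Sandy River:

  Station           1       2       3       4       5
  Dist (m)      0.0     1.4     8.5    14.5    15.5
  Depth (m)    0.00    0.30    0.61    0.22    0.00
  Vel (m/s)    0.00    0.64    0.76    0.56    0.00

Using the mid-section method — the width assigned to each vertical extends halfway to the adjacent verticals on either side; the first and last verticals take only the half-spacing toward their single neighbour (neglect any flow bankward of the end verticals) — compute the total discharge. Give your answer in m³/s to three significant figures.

w_2 = (8.5 − 0.0)/2 = 4.25 m; q_2 = 0.64 × 0.30 × 4.25 = 0.8160 m³/s
w_3 = (14.5 − 1.4)/2 = 6.55 m; q_3 = 0.76 × 0.61 × 6.55 = 3.037 m³/s
w_4 = (15.5 − 8.5)/2 = 3.5 m; q_4 = 0.56 × 0.22 × 3.5 = 0.4312 m³/s
Stations 1, 5 contribute zero (depth or velocity is 0).
Q = Σ qᵢ = 4.284 m³/s

4.28 m³/s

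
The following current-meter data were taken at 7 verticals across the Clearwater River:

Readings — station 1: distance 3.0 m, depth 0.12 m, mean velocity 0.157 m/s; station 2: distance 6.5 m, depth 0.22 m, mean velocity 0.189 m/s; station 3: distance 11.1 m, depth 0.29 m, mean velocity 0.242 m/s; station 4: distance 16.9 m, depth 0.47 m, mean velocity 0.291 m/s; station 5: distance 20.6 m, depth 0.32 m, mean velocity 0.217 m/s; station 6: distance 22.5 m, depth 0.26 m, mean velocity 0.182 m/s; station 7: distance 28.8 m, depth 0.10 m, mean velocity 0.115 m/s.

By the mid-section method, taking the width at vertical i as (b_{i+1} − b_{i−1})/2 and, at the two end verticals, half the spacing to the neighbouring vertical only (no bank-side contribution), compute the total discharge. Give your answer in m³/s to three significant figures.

1.64 m³/s

w_1 = (6.5 − 3.0)/2 = 1.75 m; q_1 = 0.157 × 0.12 × 1.75 = 0.03297 m³/s
w_2 = (11.1 − 3.0)/2 = 4.05 m; q_2 = 0.189 × 0.22 × 4.05 = 0.1684 m³/s
w_3 = (16.9 − 6.5)/2 = 5.2 m; q_3 = 0.242 × 0.29 × 5.2 = 0.3649 m³/s
w_4 = (20.6 − 11.1)/2 = 4.75 m; q_4 = 0.291 × 0.47 × 4.75 = 0.6497 m³/s
w_5 = (22.5 − 16.9)/2 = 2.8 m; q_5 = 0.217 × 0.32 × 2.8 = 0.1944 m³/s
w_6 = (28.8 − 20.6)/2 = 4.1 m; q_6 = 0.182 × 0.26 × 4.1 = 0.1940 m³/s
w_7 = (28.8 − 22.5)/2 = 3.15 m; q_7 = 0.115 × 0.10 × 3.15 = 0.03623 m³/s
Q = Σ qᵢ = 1.641 m³/s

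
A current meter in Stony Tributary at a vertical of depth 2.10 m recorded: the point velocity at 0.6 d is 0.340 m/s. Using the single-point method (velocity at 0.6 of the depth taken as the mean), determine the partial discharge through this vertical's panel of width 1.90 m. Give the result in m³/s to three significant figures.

v̄ = v₀.₆ = 0.340 m/s
q = v̄ × d × w = 0.3400 × 2.10 × 1.90 = 1.357 m³/s

1.36 m³/s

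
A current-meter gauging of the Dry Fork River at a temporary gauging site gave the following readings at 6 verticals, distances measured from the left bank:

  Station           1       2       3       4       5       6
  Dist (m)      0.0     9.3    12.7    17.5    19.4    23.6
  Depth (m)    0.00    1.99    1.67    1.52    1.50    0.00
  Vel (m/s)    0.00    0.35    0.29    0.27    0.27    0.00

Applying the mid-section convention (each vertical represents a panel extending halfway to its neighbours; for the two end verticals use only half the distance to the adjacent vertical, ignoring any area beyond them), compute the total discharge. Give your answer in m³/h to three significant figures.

32500 m³/h

w_2 = (12.7 − 0.0)/2 = 6.35 m; q_2 = 0.35 × 1.99 × 6.35 = 4.423 m³/s
w_3 = (17.5 − 9.3)/2 = 4.1 m; q_3 = 0.29 × 1.67 × 4.1 = 1.986 m³/s
w_4 = (19.4 − 12.7)/2 = 3.35 m; q_4 = 0.27 × 1.52 × 3.35 = 1.375 m³/s
w_5 = (23.6 − 17.5)/2 = 3.05 m; q_5 = 0.27 × 1.50 × 3.05 = 1.235 m³/s
Stations 1, 6 contribute zero (depth or velocity is 0).
Q = Σ qᵢ = 9.018 m³/s
= 9.018 × 3600 = 32470 m³/h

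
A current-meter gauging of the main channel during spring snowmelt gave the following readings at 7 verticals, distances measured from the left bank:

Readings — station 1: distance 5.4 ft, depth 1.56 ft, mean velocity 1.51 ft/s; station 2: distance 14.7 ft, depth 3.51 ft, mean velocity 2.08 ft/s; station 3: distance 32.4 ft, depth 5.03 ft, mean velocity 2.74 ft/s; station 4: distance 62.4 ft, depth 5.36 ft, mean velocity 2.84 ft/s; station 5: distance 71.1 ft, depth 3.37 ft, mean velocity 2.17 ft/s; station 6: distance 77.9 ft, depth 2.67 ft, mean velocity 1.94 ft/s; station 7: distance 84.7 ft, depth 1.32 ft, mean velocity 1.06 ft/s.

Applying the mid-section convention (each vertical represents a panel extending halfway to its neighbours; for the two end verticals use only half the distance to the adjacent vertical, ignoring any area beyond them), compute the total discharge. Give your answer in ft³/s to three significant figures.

w_1 = (14.7 − 5.4)/2 = 4.65 ft; q_1 = 1.51 × 1.56 × 4.65 = 10.95 ft³/s
w_2 = (32.4 − 5.4)/2 = 13.5 ft; q_2 = 2.08 × 3.51 × 13.5 = 98.56 ft³/s
w_3 = (62.4 − 14.7)/2 = 23.85 ft; q_3 = 2.74 × 5.03 × 23.85 = 328.7 ft³/s
w_4 = (71.1 − 32.4)/2 = 19.35 ft; q_4 = 2.84 × 5.36 × 19.35 = 294.6 ft³/s
w_5 = (77.9 − 62.4)/2 = 7.75 ft; q_5 = 2.17 × 3.37 × 7.75 = 56.67 ft³/s
w_6 = (84.7 − 71.1)/2 = 6.8 ft; q_6 = 1.94 × 2.67 × 6.8 = 35.22 ft³/s
w_7 = (84.7 − 77.9)/2 = 3.4 ft; q_7 = 1.06 × 1.32 × 3.4 = 4.757 ft³/s
Q = Σ qᵢ = 829.4 ft³/s

829 ft³/s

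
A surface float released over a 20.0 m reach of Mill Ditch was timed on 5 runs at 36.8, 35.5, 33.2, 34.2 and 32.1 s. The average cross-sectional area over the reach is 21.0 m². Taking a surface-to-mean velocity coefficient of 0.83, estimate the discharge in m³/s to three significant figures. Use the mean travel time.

t̄ = (36.8 + 35.5 + 33.2 + 34.2 + 32.1) / 5 = 34.36 s
v_surface = L / t̄ = 20.0 / 34.36 = 0.5821 m/s
v_mean = 0.83 × 0.5821 = 0.4831 m/s
Q = A × v_mean = 21.0 × 0.4831 = 10.15 m³/s

10.1 m³/s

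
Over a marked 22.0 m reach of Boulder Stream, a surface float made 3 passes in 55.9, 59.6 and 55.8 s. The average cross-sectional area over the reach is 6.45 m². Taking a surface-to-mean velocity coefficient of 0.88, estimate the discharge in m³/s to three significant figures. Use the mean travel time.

t̄ = (55.9 + 59.6 + 55.8) / 3 = 57.1 s
v_surface = L / t̄ = 22.0 / 57.1 = 0.3853 m/s
v_mean = 0.88 × 0.3853 = 0.3391 m/s
Q = A × v_mean = 6.45 × 0.3391 = 2.187 m³/s

2.19 m³/s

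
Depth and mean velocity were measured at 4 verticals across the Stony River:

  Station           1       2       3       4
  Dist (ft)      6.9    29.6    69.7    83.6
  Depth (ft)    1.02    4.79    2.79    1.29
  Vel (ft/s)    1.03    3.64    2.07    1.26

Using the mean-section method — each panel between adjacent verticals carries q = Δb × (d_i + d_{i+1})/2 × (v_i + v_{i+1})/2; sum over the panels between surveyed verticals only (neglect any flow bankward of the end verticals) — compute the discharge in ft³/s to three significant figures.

Panel 1-2: Δb = 22.7 ft, d̄ = (1.02+4.79)/2 = 2.905, v̄ = (1.03+3.64)/2 = 2.335 → q = 22.7×2.905×2.335 = 154.0 ft³/s
Panel 2-3: Δb = 40.1 ft, d̄ = (4.79+2.79)/2 = 3.79, v̄ = (3.64+2.07)/2 = 2.855 → q = 40.1×3.79×2.855 = 433.9 ft³/s
Panel 3-4: Δb = 13.9 ft, d̄ = (2.79+1.29)/2 = 2.04, v̄ = (2.07+1.26)/2 = 1.665 → q = 13.9×2.04×1.665 = 47.21 ft³/s
Q = Σ q = 635.1 ft³/s

635 ft³/s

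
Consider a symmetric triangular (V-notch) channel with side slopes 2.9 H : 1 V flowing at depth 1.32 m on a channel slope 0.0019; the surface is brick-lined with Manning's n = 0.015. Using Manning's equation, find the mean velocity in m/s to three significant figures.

2.12 m/s

A = z·y² = 2.9×1.32² = 5.053 m²
P = 2y√(1+z²) = 2×1.32×√(1+2.9²) = 8.098 m
R = A/P = 5.053/8.098 = 0.6239 m
Q = (1/n)·A·R^(2/3)·S^(1/2) = (1/0.015) × 5.053 × 0.6239^(2/3) × 0.0019^(1/2) = 10.72 m³/s
V = Q/A = 10.72/5.053 = 2.122 m/s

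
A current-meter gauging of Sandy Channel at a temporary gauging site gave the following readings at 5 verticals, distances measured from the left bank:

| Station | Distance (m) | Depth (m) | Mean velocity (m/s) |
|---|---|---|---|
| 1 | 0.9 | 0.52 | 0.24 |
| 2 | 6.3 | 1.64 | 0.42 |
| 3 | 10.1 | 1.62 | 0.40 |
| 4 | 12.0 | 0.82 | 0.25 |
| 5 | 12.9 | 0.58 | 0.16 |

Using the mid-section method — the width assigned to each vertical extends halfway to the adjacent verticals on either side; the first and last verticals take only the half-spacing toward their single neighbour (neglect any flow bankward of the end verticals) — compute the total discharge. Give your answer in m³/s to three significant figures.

w_1 = (6.3 − 0.9)/2 = 2.7 m; q_1 = 0.24 × 0.52 × 2.7 = 0.3370 m³/s
w_2 = (10.1 − 0.9)/2 = 4.6 m; q_2 = 0.42 × 1.64 × 4.6 = 3.168 m³/s
w_3 = (12.0 − 6.3)/2 = 2.85 m; q_3 = 0.40 × 1.62 × 2.85 = 1.847 m³/s
w_4 = (12.9 − 10.1)/2 = 1.4 m; q_4 = 0.25 × 0.82 × 1.4 = 0.2870 m³/s
w_5 = (12.9 − 12.0)/2 = 0.45 m; q_5 = 0.16 × 0.58 × 0.45 = 0.04176 m³/s
Q = Σ qᵢ = 5.681 m³/s

5.68 m³/s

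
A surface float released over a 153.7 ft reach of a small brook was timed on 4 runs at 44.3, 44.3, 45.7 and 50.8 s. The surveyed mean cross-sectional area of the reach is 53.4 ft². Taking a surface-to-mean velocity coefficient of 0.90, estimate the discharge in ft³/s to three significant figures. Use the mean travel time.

160 ft³/s

t̄ = (44.3 + 44.3 + 45.7 + 50.8) / 4 = 46.275 s
v_surface = L / t̄ = 153.7 / 46.275 = 3.321 ft/s
v_mean = 0.90 × 3.321 = 2.989 ft/s
Q = A × v_mean = 53.4 × 2.989 = 159.6 ft³/s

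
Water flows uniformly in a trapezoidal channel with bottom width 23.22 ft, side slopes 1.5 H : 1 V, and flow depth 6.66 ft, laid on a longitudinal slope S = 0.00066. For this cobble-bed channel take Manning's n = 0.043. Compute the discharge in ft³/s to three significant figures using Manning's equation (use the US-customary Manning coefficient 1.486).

550 ft³/s

A = (b + z·y)·y = (23.22 + 1.5×6.66)×6.66 = 221.2 ft²
P = b + 2y√(1+z²) = 23.22 + 2×6.66×√(1+1.5²) = 47.23 ft
R = A/P = 221.2/47.23 = 4.683 ft
Q = (1.486/n)·A·R^(2/3)·S^(1/2) = (1.486/0.043) × 221.2 × 4.683^(2/3) × 0.00066^(1/2) = 549.6 ft³/s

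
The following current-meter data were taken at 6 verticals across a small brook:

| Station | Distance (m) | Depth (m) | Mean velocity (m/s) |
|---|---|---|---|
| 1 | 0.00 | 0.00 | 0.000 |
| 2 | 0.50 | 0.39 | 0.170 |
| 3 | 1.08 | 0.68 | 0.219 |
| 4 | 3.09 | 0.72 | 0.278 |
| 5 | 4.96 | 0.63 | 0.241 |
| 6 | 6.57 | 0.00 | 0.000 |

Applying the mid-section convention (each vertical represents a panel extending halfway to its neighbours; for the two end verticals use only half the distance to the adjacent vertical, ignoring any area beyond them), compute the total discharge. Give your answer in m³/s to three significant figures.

w_2 = (1.08 − 0.00)/2 = 0.54 m; q_2 = 0.170 × 0.39 × 0.54 = 0.03580 m³/s
w_3 = (3.09 − 0.50)/2 = 1.295 m; q_3 = 0.219 × 0.68 × 1.295 = 0.1929 m³/s
w_4 = (4.96 − 1.08)/2 = 1.94 m; q_4 = 0.278 × 0.72 × 1.94 = 0.3883 m³/s
w_5 = (6.57 − 3.09)/2 = 1.74 m; q_5 = 0.241 × 0.63 × 1.74 = 0.2642 m³/s
Stations 1, 6 contribute zero (depth or velocity is 0).
Q = Σ qᵢ = 0.8811 m³/s

0.881 m³/s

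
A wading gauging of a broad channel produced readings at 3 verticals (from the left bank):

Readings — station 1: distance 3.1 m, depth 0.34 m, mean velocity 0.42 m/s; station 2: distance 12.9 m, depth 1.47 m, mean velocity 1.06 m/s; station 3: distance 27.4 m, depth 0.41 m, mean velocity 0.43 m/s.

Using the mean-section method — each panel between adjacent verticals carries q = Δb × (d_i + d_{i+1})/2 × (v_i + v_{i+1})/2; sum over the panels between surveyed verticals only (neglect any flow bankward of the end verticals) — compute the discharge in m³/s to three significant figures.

Panel 1-2: Δb = 9.8 m, d̄ = (0.34+1.47)/2 = 0.905, v̄ = (0.42+1.06)/2 = 0.74 → q = 9.8×0.905×0.74 = 6.563 m³/s
Panel 2-3: Δb = 14.5 m, d̄ = (1.47+0.41)/2 = 0.94, v̄ = (1.06+0.43)/2 = 0.745 → q = 14.5×0.94×0.745 = 10.15 m³/s
Q = Σ q = 16.72 m³/s

16.7 m³/s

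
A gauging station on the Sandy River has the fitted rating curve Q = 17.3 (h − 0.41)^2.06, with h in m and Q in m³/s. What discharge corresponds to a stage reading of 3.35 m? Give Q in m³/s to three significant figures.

Q = 17.3 × (3.35 − 0.41)^2.06 = 17.3 × 2.94^2.06 = 159.5 m³/s

160 m³/s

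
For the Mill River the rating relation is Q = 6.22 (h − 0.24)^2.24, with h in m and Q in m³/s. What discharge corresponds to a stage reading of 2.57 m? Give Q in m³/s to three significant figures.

41.4 m³/s

Q = 6.22 × (2.57 − 0.24)^2.24 = 6.22 × 2.33^2.24 = 41.37 m³/s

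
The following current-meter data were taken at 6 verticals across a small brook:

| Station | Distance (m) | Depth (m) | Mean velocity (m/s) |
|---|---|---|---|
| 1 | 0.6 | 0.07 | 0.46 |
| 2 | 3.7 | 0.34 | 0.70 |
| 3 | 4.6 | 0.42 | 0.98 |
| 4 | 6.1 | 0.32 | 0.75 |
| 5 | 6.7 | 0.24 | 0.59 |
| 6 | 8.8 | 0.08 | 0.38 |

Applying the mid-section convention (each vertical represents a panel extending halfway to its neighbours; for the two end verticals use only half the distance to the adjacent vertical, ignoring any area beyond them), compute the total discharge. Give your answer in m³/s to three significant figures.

1.49 m³/s

w_1 = (3.7 − 0.6)/2 = 1.55 m; q_1 = 0.46 × 0.07 × 1.55 = 0.04991 m³/s
w_2 = (4.6 − 0.6)/2 = 2 m; q_2 = 0.70 × 0.34 × 2 = 0.4760 m³/s
w_3 = (6.1 − 3.7)/2 = 1.2 m; q_3 = 0.98 × 0.42 × 1.2 = 0.4939 m³/s
w_4 = (6.7 − 4.6)/2 = 1.05 m; q_4 = 0.75 × 0.32 × 1.05 = 0.2520 m³/s
w_5 = (8.8 − 6.1)/2 = 1.35 m; q_5 = 0.59 × 0.24 × 1.35 = 0.1912 m³/s
w_6 = (8.8 − 6.7)/2 = 1.05 m; q_6 = 0.38 × 0.08 × 1.05 = 0.03192 m³/s
Q = Σ qᵢ = 1.495 m³/s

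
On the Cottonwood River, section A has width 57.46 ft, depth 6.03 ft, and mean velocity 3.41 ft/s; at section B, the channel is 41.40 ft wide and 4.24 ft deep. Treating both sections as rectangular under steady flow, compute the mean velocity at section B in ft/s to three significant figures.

6.73 ft/s

Q = A₁V₁ = (57.46×6.03) × 3.41 = 1182 ft³/s
A₂ = 41.40 × 4.24 = 175.5 ft²
V₂ = Q/A₂ = 1182/175.5 = 6.731 ft/s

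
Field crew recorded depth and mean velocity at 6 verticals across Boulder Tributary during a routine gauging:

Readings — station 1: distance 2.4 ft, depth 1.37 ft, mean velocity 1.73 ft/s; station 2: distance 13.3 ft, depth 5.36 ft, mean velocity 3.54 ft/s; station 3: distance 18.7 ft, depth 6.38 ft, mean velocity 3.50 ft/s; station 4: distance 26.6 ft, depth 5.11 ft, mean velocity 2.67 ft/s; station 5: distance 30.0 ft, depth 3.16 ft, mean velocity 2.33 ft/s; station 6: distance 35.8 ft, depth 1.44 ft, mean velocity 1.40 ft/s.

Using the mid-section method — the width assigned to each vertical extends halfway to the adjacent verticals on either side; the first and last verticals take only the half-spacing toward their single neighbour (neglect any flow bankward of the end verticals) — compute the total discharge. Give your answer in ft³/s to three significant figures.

433 ft³/s

w_1 = (13.3 − 2.4)/2 = 5.45 ft; q_1 = 1.73 × 1.37 × 5.45 = 12.92 ft³/s
w_2 = (18.7 − 2.4)/2 = 8.15 ft; q_2 = 3.54 × 5.36 × 8.15 = 154.6 ft³/s
w_3 = (26.6 − 13.3)/2 = 6.65 ft; q_3 = 3.50 × 6.38 × 6.65 = 148.5 ft³/s
w_4 = (30.0 − 18.7)/2 = 5.65 ft; q_4 = 2.67 × 5.11 × 5.65 = 77.09 ft³/s
w_5 = (35.8 − 26.6)/2 = 4.6 ft; q_5 = 2.33 × 3.16 × 4.6 = 33.87 ft³/s
w_6 = (35.8 − 30.0)/2 = 2.9 ft; q_6 = 1.40 × 1.44 × 2.9 = 5.846 ft³/s
Q = Σ qᵢ = 432.9 ft³/s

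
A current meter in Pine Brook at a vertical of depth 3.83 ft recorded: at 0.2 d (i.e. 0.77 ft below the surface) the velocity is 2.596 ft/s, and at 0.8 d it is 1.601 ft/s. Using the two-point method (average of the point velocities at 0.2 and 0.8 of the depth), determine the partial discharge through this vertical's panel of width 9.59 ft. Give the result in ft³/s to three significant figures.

v̄ = (2.596 + 1.601) / 2 = 2.099 ft/s
q = v̄ × d × w = 2.099 × 3.83 × 9.59 = 77.08 ft³/s

77.1 ft³/s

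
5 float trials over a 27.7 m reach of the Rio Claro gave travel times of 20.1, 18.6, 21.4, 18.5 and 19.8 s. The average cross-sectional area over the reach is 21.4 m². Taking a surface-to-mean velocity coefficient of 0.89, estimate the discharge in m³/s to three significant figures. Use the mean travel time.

26.8 m³/s

t̄ = (20.1 + 18.6 + 21.4 + 18.5 + 19.8) / 5 = 19.68 s
v_surface = L / t̄ = 27.7 / 19.68 = 1.408 m/s
v_mean = 0.89 × 1.408 = 1.253 m/s
Q = A × v_mean = 21.4 × 1.253 = 26.81 m³/s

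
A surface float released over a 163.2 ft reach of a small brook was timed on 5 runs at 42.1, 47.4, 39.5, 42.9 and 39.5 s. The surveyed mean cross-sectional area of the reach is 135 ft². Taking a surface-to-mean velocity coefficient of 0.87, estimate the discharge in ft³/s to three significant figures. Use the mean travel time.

t̄ = (42.1 + 47.4 + 39.5 + 42.9 + 39.5) / 5 = 42.28 s
v_surface = L / t̄ = 163.2 / 42.28 = 3.860 ft/s
v_mean = 0.87 × 3.860 = 3.358 ft/s
Q = A × v_mean = 135 × 3.358 = 453.4 ft³/s

453 ft³/s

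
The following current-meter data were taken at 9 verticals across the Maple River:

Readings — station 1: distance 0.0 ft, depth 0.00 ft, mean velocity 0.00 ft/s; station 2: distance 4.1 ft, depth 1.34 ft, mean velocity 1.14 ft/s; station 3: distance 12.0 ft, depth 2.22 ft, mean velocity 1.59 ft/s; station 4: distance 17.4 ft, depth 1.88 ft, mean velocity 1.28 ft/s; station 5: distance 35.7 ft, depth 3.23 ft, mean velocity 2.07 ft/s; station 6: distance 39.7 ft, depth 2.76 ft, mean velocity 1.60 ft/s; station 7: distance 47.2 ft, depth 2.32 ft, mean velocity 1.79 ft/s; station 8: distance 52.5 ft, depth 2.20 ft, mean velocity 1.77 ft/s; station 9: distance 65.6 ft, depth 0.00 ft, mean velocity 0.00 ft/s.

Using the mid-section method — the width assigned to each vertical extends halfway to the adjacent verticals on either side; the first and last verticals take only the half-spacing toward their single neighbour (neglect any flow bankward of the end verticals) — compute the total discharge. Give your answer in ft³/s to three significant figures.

w_2 = (12.0 − 0.0)/2 = 6 ft; q_2 = 1.14 × 1.34 × 6 = 9.166 ft³/s
w_3 = (17.4 − 4.1)/2 = 6.65 ft; q_3 = 1.59 × 2.22 × 6.65 = 23.47 ft³/s
w_4 = (35.7 − 12.0)/2 = 11.85 ft; q_4 = 1.28 × 1.88 × 11.85 = 28.52 ft³/s
w_5 = (39.7 − 17.4)/2 = 11.15 ft; q_5 = 2.07 × 3.23 × 11.15 = 74.55 ft³/s
w_6 = (47.2 − 35.7)/2 = 5.75 ft; q_6 = 1.60 × 2.76 × 5.75 = 25.39 ft³/s
w_7 = (52.5 − 39.7)/2 = 6.4 ft; q_7 = 1.79 × 2.32 × 6.4 = 26.58 ft³/s
w_8 = (65.6 − 47.2)/2 = 9.2 ft; q_8 = 1.77 × 2.20 × 9.2 = 35.82 ft³/s
Stations 1, 9 contribute zero (depth or velocity is 0).
Q = Σ qᵢ = 223.5 ft³/s

223 ft³/s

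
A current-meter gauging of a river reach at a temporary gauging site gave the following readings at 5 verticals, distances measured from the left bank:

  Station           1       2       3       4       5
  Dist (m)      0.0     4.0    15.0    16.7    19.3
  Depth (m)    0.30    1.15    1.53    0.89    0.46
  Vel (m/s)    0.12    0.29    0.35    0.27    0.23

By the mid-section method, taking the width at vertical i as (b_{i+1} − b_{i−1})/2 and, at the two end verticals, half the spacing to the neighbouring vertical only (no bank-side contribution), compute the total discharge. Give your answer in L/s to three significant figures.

6630 L/s

w_1 = (4.0 − 0.0)/2 = 2 m; q_1 = 0.12 × 0.30 × 2 = 0.07200 m³/s
w_2 = (15.0 − 0.0)/2 = 7.5 m; q_2 = 0.29 × 1.15 × 7.5 = 2.501 m³/s
w_3 = (16.7 − 4.0)/2 = 6.35 m; q_3 = 0.35 × 1.53 × 6.35 = 3.400 m³/s
w_4 = (19.3 − 15.0)/2 = 2.15 m; q_4 = 0.27 × 0.89 × 2.15 = 0.5166 m³/s
w_5 = (19.3 − 16.7)/2 = 1.3 m; q_5 = 0.23 × 0.46 × 1.3 = 0.1375 m³/s
Q = Σ qᵢ = 6.628 m³/s
= 6.628 × 1000 = 6628 L/s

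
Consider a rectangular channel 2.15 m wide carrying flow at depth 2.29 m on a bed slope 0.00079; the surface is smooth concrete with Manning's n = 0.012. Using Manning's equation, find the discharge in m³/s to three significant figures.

A = b·y = 2.15 × 2.29 = 4.924 m²
P = b + 2y = 2.15 + 2×2.29 = 6.730 m
R = A/P = 4.924/6.730 = 0.7316 m
Q = (1/n)·A·R^(2/3)·S^(1/2) = (1/0.012) × 4.924 × 0.7316^(2/3) × 0.00079^(1/2) = 9.363 m³/s

9.36 m³/s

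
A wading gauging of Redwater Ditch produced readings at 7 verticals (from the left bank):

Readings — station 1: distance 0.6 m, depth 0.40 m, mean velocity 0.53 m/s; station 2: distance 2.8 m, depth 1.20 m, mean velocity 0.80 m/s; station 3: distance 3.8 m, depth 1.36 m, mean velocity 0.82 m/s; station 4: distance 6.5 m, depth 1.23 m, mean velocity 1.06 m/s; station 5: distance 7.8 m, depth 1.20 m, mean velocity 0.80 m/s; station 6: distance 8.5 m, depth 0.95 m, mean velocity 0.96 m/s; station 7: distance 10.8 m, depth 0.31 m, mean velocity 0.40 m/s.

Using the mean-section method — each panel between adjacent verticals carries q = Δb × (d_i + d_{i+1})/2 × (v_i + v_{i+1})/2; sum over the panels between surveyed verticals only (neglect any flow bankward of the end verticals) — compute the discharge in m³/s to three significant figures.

8.61 m³/s

Panel 1-2: Δb = 2.2 m, d̄ = (0.40+1.20)/2 = 0.8, v̄ = (0.53+0.80)/2 = 0.665 → q = 2.2×0.8×0.665 = 1.170 m³/s
Panel 2-3: Δb = 1 m, d̄ = (1.20+1.36)/2 = 1.28, v̄ = (0.80+0.82)/2 = 0.81 → q = 1×1.28×0.81 = 1.037 m³/s
Panel 3-4: Δb = 2.7 m, d̄ = (1.36+1.23)/2 = 1.295, v̄ = (0.82+1.06)/2 = 0.94 → q = 2.7×1.295×0.94 = 3.287 m³/s
Panel 4-5: Δb = 1.3 m, d̄ = (1.23+1.20)/2 = 1.215, v̄ = (1.06+0.80)/2 = 0.93 → q = 1.3×1.215×0.93 = 1.469 m³/s
Panel 5-6: Δb = 0.7 m, d̄ = (1.20+0.95)/2 = 1.075, v̄ = (0.80+0.96)/2 = 0.88 → q = 0.7×1.075×0.88 = 0.6622 m³/s
Panel 6-7: Δb = 2.3 m, d̄ = (0.95+0.31)/2 = 0.63, v̄ = (0.96+0.40)/2 = 0.68 → q = 2.3×0.63×0.68 = 0.9853 m³/s
Q = Σ q = 8.610 m³/s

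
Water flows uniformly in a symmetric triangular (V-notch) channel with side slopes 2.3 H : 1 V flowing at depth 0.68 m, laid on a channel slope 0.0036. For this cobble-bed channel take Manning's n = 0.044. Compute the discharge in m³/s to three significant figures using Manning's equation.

0.667 m³/s

A = z·y² = 2.3×0.68² = 1.064 m²
P = 2y√(1+z²) = 2×0.68×√(1+2.3²) = 3.411 m
R = A/P = 1.064/3.411 = 0.3118 m
Q = (1/n)·A·R^(2/3)·S^(1/2) = (1/0.044) × 1.064 × 0.3118^(2/3) × 0.0036^(1/2) = 0.6669 m³/s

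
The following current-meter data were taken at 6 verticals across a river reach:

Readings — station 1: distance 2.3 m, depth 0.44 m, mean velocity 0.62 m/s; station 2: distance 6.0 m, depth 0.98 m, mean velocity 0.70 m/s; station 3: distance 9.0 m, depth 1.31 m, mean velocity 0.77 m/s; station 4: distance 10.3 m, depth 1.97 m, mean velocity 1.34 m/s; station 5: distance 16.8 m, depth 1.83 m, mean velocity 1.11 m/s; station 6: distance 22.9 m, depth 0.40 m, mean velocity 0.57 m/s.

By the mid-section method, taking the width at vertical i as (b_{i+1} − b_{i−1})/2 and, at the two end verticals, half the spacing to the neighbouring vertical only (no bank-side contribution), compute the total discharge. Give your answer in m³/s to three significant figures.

28.8 m³/s

w_1 = (6.0 − 2.3)/2 = 1.85 m; q_1 = 0.62 × 0.44 × 1.85 = 0.5047 m³/s
w_2 = (9.0 − 2.3)/2 = 3.35 m; q_2 = 0.70 × 0.98 × 3.35 = 2.298 m³/s
w_3 = (10.3 − 6.0)/2 = 2.15 m; q_3 = 0.77 × 1.31 × 2.15 = 2.169 m³/s
w_4 = (16.8 − 9.0)/2 = 3.9 m; q_4 = 1.34 × 1.97 × 3.9 = 10.30 m³/s
w_5 = (22.9 − 10.3)/2 = 6.3 m; q_5 = 1.11 × 1.83 × 6.3 = 12.80 m³/s
w_6 = (22.9 − 16.8)/2 = 3.05 m; q_6 = 0.57 × 0.40 × 3.05 = 0.6954 m³/s
Q = Σ qᵢ = 28.76 m³/s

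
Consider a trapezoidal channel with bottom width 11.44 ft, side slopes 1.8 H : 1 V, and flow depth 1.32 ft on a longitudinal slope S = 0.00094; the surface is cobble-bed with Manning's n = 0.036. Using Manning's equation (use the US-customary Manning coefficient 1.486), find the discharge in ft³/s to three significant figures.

24.3 ft³/s

A = (b + z·y)·y = (11.44 + 1.8×1.32)×1.32 = 18.24 ft²
P = b + 2y√(1+z²) = 11.44 + 2×1.32×√(1+1.8²) = 16.88 ft
R = A/P = 18.24/16.88 = 1.081 ft
Q = (1.486/n)·A·R^(2/3)·S^(1/2) = (1.486/0.036) × 18.24 × 1.081^(2/3) × 0.00094^(1/2) = 24.30 ft³/s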